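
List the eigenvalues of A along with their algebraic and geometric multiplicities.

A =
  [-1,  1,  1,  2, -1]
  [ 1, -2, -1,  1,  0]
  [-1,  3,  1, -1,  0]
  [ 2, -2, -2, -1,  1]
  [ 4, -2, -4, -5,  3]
λ = 0: alg = 5, geom = 2

Step 1 — factor the characteristic polynomial to read off the algebraic multiplicities:
  χ_A(x) = x^5

Step 2 — compute geometric multiplicities via the rank-nullity identity g(λ) = n − rank(A − λI):
  rank(A − (0)·I) = 3, so dim ker(A − (0)·I) = n − 3 = 2

Summary:
  λ = 0: algebraic multiplicity = 5, geometric multiplicity = 2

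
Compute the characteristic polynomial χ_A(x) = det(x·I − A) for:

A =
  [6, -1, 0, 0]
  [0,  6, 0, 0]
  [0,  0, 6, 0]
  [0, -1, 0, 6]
x^4 - 24*x^3 + 216*x^2 - 864*x + 1296

Expanding det(x·I − A) (e.g. by cofactor expansion or by noting that A is similar to its Jordan form J, which has the same characteristic polynomial as A) gives
  χ_A(x) = x^4 - 24*x^3 + 216*x^2 - 864*x + 1296
which factors as (x - 6)^4. The eigenvalues (with algebraic multiplicities) are λ = 6 with multiplicity 4.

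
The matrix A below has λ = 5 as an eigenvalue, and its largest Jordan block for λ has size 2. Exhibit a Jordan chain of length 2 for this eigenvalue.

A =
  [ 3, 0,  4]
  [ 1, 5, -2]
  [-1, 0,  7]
A Jordan chain for λ = 5 of length 2:
v_1 = (-2, 1, -1)ᵀ
v_2 = (1, 0, 0)ᵀ

Let N = A − (5)·I. We want v_2 with N^2 v_2 = 0 but N^1 v_2 ≠ 0; then v_{j-1} := N · v_j for j = 2, …, 2.

Pick v_2 = (1, 0, 0)ᵀ.
Then v_1 = N · v_2 = (-2, 1, -1)ᵀ.

Sanity check: (A − (5)·I) v_1 = (0, 0, 0)ᵀ = 0. ✓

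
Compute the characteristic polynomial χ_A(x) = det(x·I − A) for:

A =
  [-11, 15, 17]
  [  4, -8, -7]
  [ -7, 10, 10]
x^3 + 9*x^2 + 27*x + 27

Expanding det(x·I − A) (e.g. by cofactor expansion or by noting that A is similar to its Jordan form J, which has the same characteristic polynomial as A) gives
  χ_A(x) = x^3 + 9*x^2 + 27*x + 27
which factors as (x + 3)^3. The eigenvalues (with algebraic multiplicities) are λ = -3 with multiplicity 3.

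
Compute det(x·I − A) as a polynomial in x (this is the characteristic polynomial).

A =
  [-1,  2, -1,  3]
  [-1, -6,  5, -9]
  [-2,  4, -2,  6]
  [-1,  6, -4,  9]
x^4

Expanding det(x·I − A) (e.g. by cofactor expansion or by noting that A is similar to its Jordan form J, which has the same characteristic polynomial as A) gives
  χ_A(x) = x^4
which factors as x^4. The eigenvalues (with algebraic multiplicities) are λ = 0 with multiplicity 4.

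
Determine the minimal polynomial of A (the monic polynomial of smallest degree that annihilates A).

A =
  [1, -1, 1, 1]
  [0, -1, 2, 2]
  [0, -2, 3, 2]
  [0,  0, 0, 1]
x^2 - 2*x + 1

The characteristic polynomial is χ_A(x) = (x - 1)^4, so the eigenvalues are known. The minimal polynomial is
  m_A(x) = Π_λ (x − λ)^{k_λ}
where k_λ is the size of the *largest* Jordan block for λ (equivalently, the smallest k with (A − λI)^k v = 0 for every generalised eigenvector v of λ).

  λ = 1: largest Jordan block has size 2, contributing (x − 1)^2

So m_A(x) = (x - 1)^2 = x^2 - 2*x + 1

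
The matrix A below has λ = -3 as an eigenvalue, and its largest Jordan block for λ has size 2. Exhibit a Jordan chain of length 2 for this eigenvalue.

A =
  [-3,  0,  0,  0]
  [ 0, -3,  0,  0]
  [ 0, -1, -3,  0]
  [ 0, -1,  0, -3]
A Jordan chain for λ = -3 of length 2:
v_1 = (0, 0, -1, -1)ᵀ
v_2 = (0, 1, 0, 0)ᵀ

Let N = A − (-3)·I. We want v_2 with N^2 v_2 = 0 but N^1 v_2 ≠ 0; then v_{j-1} := N · v_j for j = 2, …, 2.

Pick v_2 = (0, 1, 0, 0)ᵀ.
Then v_1 = N · v_2 = (0, 0, -1, -1)ᵀ.

Sanity check: (A − (-3)·I) v_1 = (0, 0, 0, 0)ᵀ = 0. ✓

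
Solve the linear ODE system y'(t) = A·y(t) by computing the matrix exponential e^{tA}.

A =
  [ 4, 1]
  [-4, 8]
e^{tA} =
  [-2*t*exp(6*t) + exp(6*t), t*exp(6*t)]
  [-4*t*exp(6*t), 2*t*exp(6*t) + exp(6*t)]

Strategy: write A = P · J · P⁻¹ where J is a Jordan canonical form, so e^{tA} = P · e^{tJ} · P⁻¹, and e^{tJ} can be computed block-by-block.

A has Jordan form
J =
  [6, 1]
  [0, 6]
(up to reordering of blocks).

Per-block formulas:
  For a 2×2 Jordan block J_2(6): exp(t · J_2(6)) = e^(6t)·(I + t·N), where N is the 2×2 nilpotent shift.

After assembling e^{tJ} and conjugating by P, we get:

e^{tA} =
  [-2*t*exp(6*t) + exp(6*t), t*exp(6*t)]
  [-4*t*exp(6*t), 2*t*exp(6*t) + exp(6*t)]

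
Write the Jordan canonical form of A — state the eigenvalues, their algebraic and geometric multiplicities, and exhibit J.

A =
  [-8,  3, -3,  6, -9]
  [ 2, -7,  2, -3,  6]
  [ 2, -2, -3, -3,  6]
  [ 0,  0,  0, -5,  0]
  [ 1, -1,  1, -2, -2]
J_2(-5) ⊕ J_2(-5) ⊕ J_1(-5)

The characteristic polynomial is
  det(x·I − A) = x^5 + 25*x^4 + 250*x^3 + 1250*x^2 + 3125*x + 3125 = (x + 5)^5

Eigenvalues and multiplicities (the geometric multiplicity of λ is n − rank(A − λI), which equals the number of Jordan blocks for λ):
  λ = -5: algebraic multiplicity = 5, geometric multiplicity = 3

Determining the block sizes for each eigenvalue:
  λ = -5: with am = 5 and gm = 3, the partition is not yet determined (e.g. several partitions of 5 into 3 parts exist). Let N = A − (-5)·I. Computing rank(N^1) = 2, rank(N^2) = 0; the number of blocks of size ≥ j is rank(N^{j−1}) − rank(N^j), giving [3, 2]. So we have 2 block(s) of size 2, 1 block(s) of size 1 → block sizes [2, 2, 1]

Assembling the blocks gives a Jordan form
J =
  [-5,  1,  0,  0,  0]
  [ 0, -5,  0,  0,  0]
  [ 0,  0, -5,  1,  0]
  [ 0,  0,  0, -5,  0]
  [ 0,  0,  0,  0, -5]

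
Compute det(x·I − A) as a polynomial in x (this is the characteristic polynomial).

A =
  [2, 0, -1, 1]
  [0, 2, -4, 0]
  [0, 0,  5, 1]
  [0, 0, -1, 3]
x^4 - 12*x^3 + 52*x^2 - 96*x + 64

Expanding det(x·I − A) (e.g. by cofactor expansion or by noting that A is similar to its Jordan form J, which has the same characteristic polynomial as A) gives
  χ_A(x) = x^4 - 12*x^3 + 52*x^2 - 96*x + 64
which factors as (x - 4)^2*(x - 2)^2. The eigenvalues (with algebraic multiplicities) are λ = 2 with multiplicity 2, λ = 4 with multiplicity 2.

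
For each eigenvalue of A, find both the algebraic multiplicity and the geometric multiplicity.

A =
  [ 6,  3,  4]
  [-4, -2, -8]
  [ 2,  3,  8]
λ = 4: alg = 3, geom = 2

Step 1 — factor the characteristic polynomial to read off the algebraic multiplicities:
  χ_A(x) = (x - 4)^3

Step 2 — compute geometric multiplicities via the rank-nullity identity g(λ) = n − rank(A − λI):
  rank(A − (4)·I) = 1, so dim ker(A − (4)·I) = n − 1 = 2

Summary:
  λ = 4: algebraic multiplicity = 3, geometric multiplicity = 2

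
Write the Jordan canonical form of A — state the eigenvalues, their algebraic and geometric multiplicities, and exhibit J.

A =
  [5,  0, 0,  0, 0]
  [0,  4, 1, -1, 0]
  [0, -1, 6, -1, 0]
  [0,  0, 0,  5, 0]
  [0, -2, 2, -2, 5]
J_2(5) ⊕ J_1(5) ⊕ J_1(5) ⊕ J_1(5)

The characteristic polynomial is
  det(x·I − A) = x^5 - 25*x^4 + 250*x^3 - 1250*x^2 + 3125*x - 3125 = (x - 5)^5

Eigenvalues and multiplicities (the geometric multiplicity of λ is n − rank(A − λI), which equals the number of Jordan blocks for λ):
  λ = 5: algebraic multiplicity = 5, geometric multiplicity = 4

Determining the block sizes for each eigenvalue:
  λ = 5: 4 blocks summing to 5 forces exactly one block of size 2 and the rest size 1 → block sizes [2, 1, 1, 1]

Assembling the blocks gives a Jordan form
J =
  [5, 1, 0, 0, 0]
  [0, 5, 0, 0, 0]
  [0, 0, 5, 0, 0]
  [0, 0, 0, 5, 0]
  [0, 0, 0, 0, 5]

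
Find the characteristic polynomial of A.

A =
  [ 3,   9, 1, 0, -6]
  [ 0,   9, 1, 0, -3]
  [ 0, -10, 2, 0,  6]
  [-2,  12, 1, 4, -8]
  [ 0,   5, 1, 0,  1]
x^5 - 19*x^4 + 144*x^3 - 544*x^2 + 1024*x - 768

Expanding det(x·I − A) (e.g. by cofactor expansion or by noting that A is similar to its Jordan form J, which has the same characteristic polynomial as A) gives
  χ_A(x) = x^5 - 19*x^4 + 144*x^3 - 544*x^2 + 1024*x - 768
which factors as (x - 4)^4*(x - 3). The eigenvalues (with algebraic multiplicities) are λ = 3 with multiplicity 1, λ = 4 with multiplicity 4.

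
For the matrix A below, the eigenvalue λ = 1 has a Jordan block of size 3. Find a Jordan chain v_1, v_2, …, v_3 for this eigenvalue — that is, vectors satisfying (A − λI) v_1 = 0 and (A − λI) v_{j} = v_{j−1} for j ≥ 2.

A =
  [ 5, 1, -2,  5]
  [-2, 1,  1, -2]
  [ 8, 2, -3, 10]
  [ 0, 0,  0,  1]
A Jordan chain for λ = 1 of length 3:
v_1 = (-2, 0, -4, 0)ᵀ
v_2 = (4, -2, 8, 0)ᵀ
v_3 = (1, 0, 0, 0)ᵀ

Let N = A − (1)·I. We want v_3 with N^3 v_3 = 0 but N^2 v_3 ≠ 0; then v_{j-1} := N · v_j for j = 3, …, 2.

Pick v_3 = (1, 0, 0, 0)ᵀ.
Then v_2 = N · v_3 = (4, -2, 8, 0)ᵀ.
Then v_1 = N · v_2 = (-2, 0, -4, 0)ᵀ.

Sanity check: (A − (1)·I) v_1 = (0, 0, 0, 0)ᵀ = 0. ✓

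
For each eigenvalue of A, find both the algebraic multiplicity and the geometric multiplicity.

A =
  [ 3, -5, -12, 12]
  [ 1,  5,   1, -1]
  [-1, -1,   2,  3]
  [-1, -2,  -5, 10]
λ = 5: alg = 4, geom = 2

Step 1 — factor the characteristic polynomial to read off the algebraic multiplicities:
  χ_A(x) = (x - 5)^4

Step 2 — compute geometric multiplicities via the rank-nullity identity g(λ) = n − rank(A − λI):
  rank(A − (5)·I) = 2, so dim ker(A − (5)·I) = n − 2 = 2

Summary:
  λ = 5: algebraic multiplicity = 4, geometric multiplicity = 2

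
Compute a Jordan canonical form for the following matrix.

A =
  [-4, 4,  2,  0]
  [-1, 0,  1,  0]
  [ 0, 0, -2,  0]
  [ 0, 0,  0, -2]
J_2(-2) ⊕ J_1(-2) ⊕ J_1(-2)

The characteristic polynomial is
  det(x·I − A) = x^4 + 8*x^3 + 24*x^2 + 32*x + 16 = (x + 2)^4

Eigenvalues and multiplicities (the geometric multiplicity of λ is n − rank(A − λI), which equals the number of Jordan blocks for λ):
  λ = -2: algebraic multiplicity = 4, geometric multiplicity = 3

Determining the block sizes for each eigenvalue:
  λ = -2: 3 blocks summing to 4 forces exactly one block of size 2 and the rest size 1 → block sizes [2, 1, 1]

Assembling the blocks gives a Jordan form
J =
  [-2,  1,  0,  0]
  [ 0, -2,  0,  0]
  [ 0,  0, -2,  0]
  [ 0,  0,  0, -2]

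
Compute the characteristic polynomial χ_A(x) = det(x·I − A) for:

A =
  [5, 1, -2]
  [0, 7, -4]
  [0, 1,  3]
x^3 - 15*x^2 + 75*x - 125

Expanding det(x·I − A) (e.g. by cofactor expansion or by noting that A is similar to its Jordan form J, which has the same characteristic polynomial as A) gives
  χ_A(x) = x^3 - 15*x^2 + 75*x - 125
which factors as (x - 5)^3. The eigenvalues (with algebraic multiplicities) are λ = 5 with multiplicity 3.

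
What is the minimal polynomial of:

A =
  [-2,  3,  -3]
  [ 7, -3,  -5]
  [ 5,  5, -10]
x^3 + 15*x^2 + 75*x + 125

The characteristic polynomial is χ_A(x) = (x + 5)^3, so the eigenvalues are known. The minimal polynomial is
  m_A(x) = Π_λ (x − λ)^{k_λ}
where k_λ is the size of the *largest* Jordan block for λ (equivalently, the smallest k with (A − λI)^k v = 0 for every generalised eigenvector v of λ).

  λ = -5: largest Jordan block has size 3, contributing (x + 5)^3

So m_A(x) = (x + 5)^3 = x^3 + 15*x^2 + 75*x + 125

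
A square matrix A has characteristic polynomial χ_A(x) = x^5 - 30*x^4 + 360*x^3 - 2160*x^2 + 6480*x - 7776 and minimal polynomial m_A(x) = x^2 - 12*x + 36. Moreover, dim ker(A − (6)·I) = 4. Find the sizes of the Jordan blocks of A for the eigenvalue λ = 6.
Block sizes for λ = 6: [2, 1, 1, 1]

Step 1 — from the characteristic polynomial, algebraic multiplicity of λ = 6 is 5. From dim ker(A − (6)·I) = 4, there are exactly 4 Jordan blocks for λ = 6.
Step 2 — from the minimal polynomial, the factor (x − 6)^2 tells us the largest block for λ = 6 has size 2.
Step 3 — with total size 5, 4 blocks, and largest block 2, the block sizes (in nonincreasing order) are [2, 1, 1, 1].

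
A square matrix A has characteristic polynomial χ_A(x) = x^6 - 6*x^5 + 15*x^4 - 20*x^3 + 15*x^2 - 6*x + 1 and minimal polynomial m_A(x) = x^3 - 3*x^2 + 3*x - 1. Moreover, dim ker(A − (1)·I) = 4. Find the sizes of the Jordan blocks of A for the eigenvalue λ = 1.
Block sizes for λ = 1: [3, 1, 1, 1]

Step 1 — from the characteristic polynomial, algebraic multiplicity of λ = 1 is 6. From dim ker(A − (1)·I) = 4, there are exactly 4 Jordan blocks for λ = 1.
Step 2 — from the minimal polynomial, the factor (x − 1)^3 tells us the largest block for λ = 1 has size 3.
Step 3 — with total size 6, 4 blocks, and largest block 3, the block sizes (in nonincreasing order) are [3, 1, 1, 1].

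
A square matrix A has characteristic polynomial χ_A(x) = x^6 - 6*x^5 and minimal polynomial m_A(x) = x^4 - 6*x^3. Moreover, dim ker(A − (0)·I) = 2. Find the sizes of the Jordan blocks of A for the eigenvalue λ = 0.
Block sizes for λ = 0: [3, 2]

Step 1 — from the characteristic polynomial, algebraic multiplicity of λ = 0 is 5. From dim ker(A − (0)·I) = 2, there are exactly 2 Jordan blocks for λ = 0.
Step 2 — from the minimal polynomial, the factor (x − 0)^3 tells us the largest block for λ = 0 has size 3.
Step 3 — with total size 5, 2 blocks, and largest block 3, the block sizes (in nonincreasing order) are [3, 2].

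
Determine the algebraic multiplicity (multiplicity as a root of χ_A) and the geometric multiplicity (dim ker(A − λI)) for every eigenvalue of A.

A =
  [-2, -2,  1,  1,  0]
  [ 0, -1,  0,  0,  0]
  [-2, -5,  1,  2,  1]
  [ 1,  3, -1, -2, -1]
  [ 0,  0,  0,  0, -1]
λ = -1: alg = 5, geom = 3

Step 1 — factor the characteristic polynomial to read off the algebraic multiplicities:
  χ_A(x) = (x + 1)^5

Step 2 — compute geometric multiplicities via the rank-nullity identity g(λ) = n − rank(A − λI):
  rank(A − (-1)·I) = 2, so dim ker(A − (-1)·I) = n − 2 = 3

Summary:
  λ = -1: algebraic multiplicity = 5, geometric multiplicity = 3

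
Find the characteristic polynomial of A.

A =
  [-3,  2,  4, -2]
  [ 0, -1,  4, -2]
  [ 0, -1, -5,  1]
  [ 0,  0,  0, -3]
x^4 + 12*x^3 + 54*x^2 + 108*x + 81

Expanding det(x·I − A) (e.g. by cofactor expansion or by noting that A is similar to its Jordan form J, which has the same characteristic polynomial as A) gives
  χ_A(x) = x^4 + 12*x^3 + 54*x^2 + 108*x + 81
which factors as (x + 3)^4. The eigenvalues (with algebraic multiplicities) are λ = -3 with multiplicity 4.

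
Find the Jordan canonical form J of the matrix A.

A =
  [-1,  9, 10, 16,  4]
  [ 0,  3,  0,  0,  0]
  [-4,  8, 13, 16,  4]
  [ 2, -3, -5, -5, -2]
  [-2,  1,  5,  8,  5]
J_2(3) ⊕ J_2(3) ⊕ J_1(3)

The characteristic polynomial is
  det(x·I − A) = x^5 - 15*x^4 + 90*x^3 - 270*x^2 + 405*x - 243 = (x - 3)^5

Eigenvalues and multiplicities (the geometric multiplicity of λ is n − rank(A − λI), which equals the number of Jordan blocks for λ):
  λ = 3: algebraic multiplicity = 5, geometric multiplicity = 3

Determining the block sizes for each eigenvalue:
  λ = 3: with am = 5 and gm = 3, the partition is not yet determined (e.g. several partitions of 5 into 3 parts exist). Let N = A − (3)·I. Computing rank(N^1) = 2, rank(N^2) = 0; the number of blocks of size ≥ j is rank(N^{j−1}) − rank(N^j), giving [3, 2]. So we have 2 block(s) of size 2, 1 block(s) of size 1 → block sizes [2, 2, 1]

Assembling the blocks gives a Jordan form
J =
  [3, 1, 0, 0, 0]
  [0, 3, 0, 0, 0]
  [0, 0, 3, 1, 0]
  [0, 0, 0, 3, 0]
  [0, 0, 0, 0, 3]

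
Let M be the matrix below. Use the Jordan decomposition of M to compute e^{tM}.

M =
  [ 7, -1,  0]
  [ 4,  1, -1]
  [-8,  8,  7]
e^{tM} =
  [2*t*exp(5*t) + exp(5*t), t^2*exp(5*t) - t*exp(5*t), t^2*exp(5*t)/2]
  [4*t*exp(5*t), 2*t^2*exp(5*t) - 4*t*exp(5*t) + exp(5*t), t^2*exp(5*t) - t*exp(5*t)]
  [-8*t*exp(5*t), -4*t^2*exp(5*t) + 8*t*exp(5*t), -2*t^2*exp(5*t) + 2*t*exp(5*t) + exp(5*t)]

Strategy: write M = P · J · P⁻¹ where J is a Jordan canonical form, so e^{tM} = P · e^{tJ} · P⁻¹, and e^{tJ} can be computed block-by-block.

M has Jordan form
J =
  [5, 1, 0]
  [0, 5, 1]
  [0, 0, 5]
(up to reordering of blocks).

Per-block formulas:
  For a 3×3 Jordan block J_3(5): exp(t · J_3(5)) = e^(5t)·(I + t·N + (t^2/2)·N^2), where N is the 3×3 nilpotent shift.

After assembling e^{tJ} and conjugating by P, we get:

e^{tM} =
  [2*t*exp(5*t) + exp(5*t), t^2*exp(5*t) - t*exp(5*t), t^2*exp(5*t)/2]
  [4*t*exp(5*t), 2*t^2*exp(5*t) - 4*t*exp(5*t) + exp(5*t), t^2*exp(5*t) - t*exp(5*t)]
  [-8*t*exp(5*t), -4*t^2*exp(5*t) + 8*t*exp(5*t), -2*t^2*exp(5*t) + 2*t*exp(5*t) + exp(5*t)]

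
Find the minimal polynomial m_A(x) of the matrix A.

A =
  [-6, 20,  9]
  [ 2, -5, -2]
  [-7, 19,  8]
x^3 + 3*x^2 + 3*x + 1

The characteristic polynomial is χ_A(x) = (x + 1)^3, so the eigenvalues are known. The minimal polynomial is
  m_A(x) = Π_λ (x − λ)^{k_λ}
where k_λ is the size of the *largest* Jordan block for λ (equivalently, the smallest k with (A − λI)^k v = 0 for every generalised eigenvector v of λ).

  λ = -1: largest Jordan block has size 3, contributing (x + 1)^3

So m_A(x) = (x + 1)^3 = x^3 + 3*x^2 + 3*x + 1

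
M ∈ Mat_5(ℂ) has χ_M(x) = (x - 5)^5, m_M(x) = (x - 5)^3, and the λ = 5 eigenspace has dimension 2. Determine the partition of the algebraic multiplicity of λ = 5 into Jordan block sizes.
Block sizes for λ = 5: [3, 2]

Step 1 — from the characteristic polynomial, algebraic multiplicity of λ = 5 is 5. From dim ker(M − (5)·I) = 2, there are exactly 2 Jordan blocks for λ = 5.
Step 2 — from the minimal polynomial, the factor (x − 5)^3 tells us the largest block for λ = 5 has size 3.
Step 3 — with total size 5, 2 blocks, and largest block 3, the block sizes (in nonincreasing order) are [3, 2].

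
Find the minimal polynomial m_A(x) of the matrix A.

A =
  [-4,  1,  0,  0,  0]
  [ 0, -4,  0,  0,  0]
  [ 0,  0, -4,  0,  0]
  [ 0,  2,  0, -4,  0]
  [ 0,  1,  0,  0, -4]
x^2 + 8*x + 16

The characteristic polynomial is χ_A(x) = (x + 4)^5, so the eigenvalues are known. The minimal polynomial is
  m_A(x) = Π_λ (x − λ)^{k_λ}
where k_λ is the size of the *largest* Jordan block for λ (equivalently, the smallest k with (A − λI)^k v = 0 for every generalised eigenvector v of λ).

  λ = -4: largest Jordan block has size 2, contributing (x + 4)^2

So m_A(x) = (x + 4)^2 = x^2 + 8*x + 16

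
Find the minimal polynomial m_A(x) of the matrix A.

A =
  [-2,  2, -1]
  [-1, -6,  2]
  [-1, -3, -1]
x^3 + 9*x^2 + 27*x + 27

The characteristic polynomial is χ_A(x) = (x + 3)^3, so the eigenvalues are known. The minimal polynomial is
  m_A(x) = Π_λ (x − λ)^{k_λ}
where k_λ is the size of the *largest* Jordan block for λ (equivalently, the smallest k with (A − λI)^k v = 0 for every generalised eigenvector v of λ).

  λ = -3: largest Jordan block has size 3, contributing (x + 3)^3

So m_A(x) = (x + 3)^3 = x^3 + 9*x^2 + 27*x + 27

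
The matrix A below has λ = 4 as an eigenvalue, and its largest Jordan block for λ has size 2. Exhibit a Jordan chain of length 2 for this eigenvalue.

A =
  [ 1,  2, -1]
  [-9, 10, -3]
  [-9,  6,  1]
A Jordan chain for λ = 4 of length 2:
v_1 = (-3, -9, -9)ᵀ
v_2 = (1, 0, 0)ᵀ

Let N = A − (4)·I. We want v_2 with N^2 v_2 = 0 but N^1 v_2 ≠ 0; then v_{j-1} := N · v_j for j = 2, …, 2.

Pick v_2 = (1, 0, 0)ᵀ.
Then v_1 = N · v_2 = (-3, -9, -9)ᵀ.

Sanity check: (A − (4)·I) v_1 = (0, 0, 0)ᵀ = 0. ✓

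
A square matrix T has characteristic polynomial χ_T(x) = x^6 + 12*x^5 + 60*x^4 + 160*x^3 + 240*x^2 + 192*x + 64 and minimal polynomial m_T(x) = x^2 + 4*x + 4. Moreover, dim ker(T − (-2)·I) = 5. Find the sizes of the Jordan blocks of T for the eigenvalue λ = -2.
Block sizes for λ = -2: [2, 1, 1, 1, 1]

Step 1 — from the characteristic polynomial, algebraic multiplicity of λ = -2 is 6. From dim ker(T − (-2)·I) = 5, there are exactly 5 Jordan blocks for λ = -2.
Step 2 — from the minimal polynomial, the factor (x + 2)^2 tells us the largest block for λ = -2 has size 2.
Step 3 — with total size 6, 5 blocks, and largest block 2, the block sizes (in nonincreasing order) are [2, 1, 1, 1, 1].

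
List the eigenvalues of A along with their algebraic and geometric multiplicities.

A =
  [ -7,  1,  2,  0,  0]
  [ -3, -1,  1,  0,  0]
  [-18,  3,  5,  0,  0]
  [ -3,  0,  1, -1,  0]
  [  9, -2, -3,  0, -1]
λ = -1: alg = 5, geom = 3

Step 1 — factor the characteristic polynomial to read off the algebraic multiplicities:
  χ_A(x) = (x + 1)^5

Step 2 — compute geometric multiplicities via the rank-nullity identity g(λ) = n − rank(A − λI):
  rank(A − (-1)·I) = 2, so dim ker(A − (-1)·I) = n − 2 = 3

Summary:
  λ = -1: algebraic multiplicity = 5, geometric multiplicity = 3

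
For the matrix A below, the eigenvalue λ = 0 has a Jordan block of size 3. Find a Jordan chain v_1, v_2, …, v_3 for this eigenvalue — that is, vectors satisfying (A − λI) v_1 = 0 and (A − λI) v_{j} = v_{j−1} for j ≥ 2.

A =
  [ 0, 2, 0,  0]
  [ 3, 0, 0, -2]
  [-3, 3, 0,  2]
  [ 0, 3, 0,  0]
A Jordan chain for λ = 0 of length 3:
v_1 = (6, 0, 9, 9)ᵀ
v_2 = (0, 3, -3, 0)ᵀ
v_3 = (1, 0, 0, 0)ᵀ

Let N = A − (0)·I. We want v_3 with N^3 v_3 = 0 but N^2 v_3 ≠ 0; then v_{j-1} := N · v_j for j = 3, …, 2.

Pick v_3 = (1, 0, 0, 0)ᵀ.
Then v_2 = N · v_3 = (0, 3, -3, 0)ᵀ.
Then v_1 = N · v_2 = (6, 0, 9, 9)ᵀ.

Sanity check: (A − (0)·I) v_1 = (0, 0, 0, 0)ᵀ = 0. ✓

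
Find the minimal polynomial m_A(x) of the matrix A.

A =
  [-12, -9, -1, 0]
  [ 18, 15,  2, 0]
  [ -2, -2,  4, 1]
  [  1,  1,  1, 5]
x^4 - 12*x^3 + 30*x^2 + 100*x - 375

The characteristic polynomial is χ_A(x) = (x - 5)^3*(x + 3), so the eigenvalues are known. The minimal polynomial is
  m_A(x) = Π_λ (x − λ)^{k_λ}
where k_λ is the size of the *largest* Jordan block for λ (equivalently, the smallest k with (A − λI)^k v = 0 for every generalised eigenvector v of λ).

  λ = -3: largest Jordan block has size 1, contributing (x + 3)
  λ = 5: largest Jordan block has size 3, contributing (x − 5)^3

So m_A(x) = (x - 5)^3*(x + 3) = x^4 - 12*x^3 + 30*x^2 + 100*x - 375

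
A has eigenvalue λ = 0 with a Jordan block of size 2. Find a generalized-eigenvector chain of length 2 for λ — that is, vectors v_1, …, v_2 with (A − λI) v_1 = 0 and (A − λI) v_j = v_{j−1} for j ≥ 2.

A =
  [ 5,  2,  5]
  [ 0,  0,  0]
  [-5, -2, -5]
A Jordan chain for λ = 0 of length 2:
v_1 = (5, 0, -5)ᵀ
v_2 = (1, 0, 0)ᵀ

Let N = A − (0)·I. We want v_2 with N^2 v_2 = 0 but N^1 v_2 ≠ 0; then v_{j-1} := N · v_j for j = 2, …, 2.

Pick v_2 = (1, 0, 0)ᵀ.
Then v_1 = N · v_2 = (5, 0, -5)ᵀ.

Sanity check: (A − (0)·I) v_1 = (0, 0, 0)ᵀ = 0. ✓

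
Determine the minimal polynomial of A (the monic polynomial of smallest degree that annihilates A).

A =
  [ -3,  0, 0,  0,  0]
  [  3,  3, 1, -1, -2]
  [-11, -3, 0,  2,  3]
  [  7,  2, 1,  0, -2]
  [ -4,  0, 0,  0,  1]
x^4 - 6*x^2 + 8*x - 3

The characteristic polynomial is χ_A(x) = (x - 1)^4*(x + 3), so the eigenvalues are known. The minimal polynomial is
  m_A(x) = Π_λ (x − λ)^{k_λ}
where k_λ is the size of the *largest* Jordan block for λ (equivalently, the smallest k with (A − λI)^k v = 0 for every generalised eigenvector v of λ).

  λ = -3: largest Jordan block has size 1, contributing (x + 3)
  λ = 1: largest Jordan block has size 3, contributing (x − 1)^3

So m_A(x) = (x - 1)^3*(x + 3) = x^4 - 6*x^2 + 8*x - 3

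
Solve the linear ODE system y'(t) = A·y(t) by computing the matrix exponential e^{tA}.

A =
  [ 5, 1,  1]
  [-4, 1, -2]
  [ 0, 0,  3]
e^{tA} =
  [2*t*exp(3*t) + exp(3*t), t*exp(3*t), t*exp(3*t)]
  [-4*t*exp(3*t), -2*t*exp(3*t) + exp(3*t), -2*t*exp(3*t)]
  [0, 0, exp(3*t)]

Strategy: write A = P · J · P⁻¹ where J is a Jordan canonical form, so e^{tA} = P · e^{tJ} · P⁻¹, and e^{tJ} can be computed block-by-block.

A has Jordan form
J =
  [3, 1, 0]
  [0, 3, 0]
  [0, 0, 3]
(up to reordering of blocks).

Per-block formulas:
  For a 1×1 block at λ = 3: exp(t · [3]) = [e^(3t)].
  For a 2×2 Jordan block J_2(3): exp(t · J_2(3)) = e^(3t)·(I + t·N), where N is the 2×2 nilpotent shift.

After assembling e^{tJ} and conjugating by P, we get:

e^{tA} =
  [2*t*exp(3*t) + exp(3*t), t*exp(3*t), t*exp(3*t)]
  [-4*t*exp(3*t), -2*t*exp(3*t) + exp(3*t), -2*t*exp(3*t)]
  [0, 0, exp(3*t)]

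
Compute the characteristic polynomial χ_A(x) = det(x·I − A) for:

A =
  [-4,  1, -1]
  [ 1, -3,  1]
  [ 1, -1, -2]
x^3 + 9*x^2 + 27*x + 27

Expanding det(x·I − A) (e.g. by cofactor expansion or by noting that A is similar to its Jordan form J, which has the same characteristic polynomial as A) gives
  χ_A(x) = x^3 + 9*x^2 + 27*x + 27
which factors as (x + 3)^3. The eigenvalues (with algebraic multiplicities) are λ = -3 with multiplicity 3.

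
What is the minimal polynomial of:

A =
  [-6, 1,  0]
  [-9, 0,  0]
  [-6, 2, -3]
x^2 + 6*x + 9

The characteristic polynomial is χ_A(x) = (x + 3)^3, so the eigenvalues are known. The minimal polynomial is
  m_A(x) = Π_λ (x − λ)^{k_λ}
where k_λ is the size of the *largest* Jordan block for λ (equivalently, the smallest k with (A − λI)^k v = 0 for every generalised eigenvector v of λ).

  λ = -3: largest Jordan block has size 2, contributing (x + 3)^2

So m_A(x) = (x + 3)^2 = x^2 + 6*x + 9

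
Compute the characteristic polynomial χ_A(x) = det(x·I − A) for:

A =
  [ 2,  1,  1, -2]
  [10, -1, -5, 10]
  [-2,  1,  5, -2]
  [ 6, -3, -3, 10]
x^4 - 16*x^3 + 96*x^2 - 256*x + 256

Expanding det(x·I − A) (e.g. by cofactor expansion or by noting that A is similar to its Jordan form J, which has the same characteristic polynomial as A) gives
  χ_A(x) = x^4 - 16*x^3 + 96*x^2 - 256*x + 256
which factors as (x - 4)^4. The eigenvalues (with algebraic multiplicities) are λ = 4 with multiplicity 4.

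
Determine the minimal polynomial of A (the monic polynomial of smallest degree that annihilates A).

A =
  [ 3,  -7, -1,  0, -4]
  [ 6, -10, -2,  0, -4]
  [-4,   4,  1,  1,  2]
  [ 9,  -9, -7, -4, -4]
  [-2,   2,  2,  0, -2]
x^4 + 10*x^3 + 36*x^2 + 56*x + 32

The characteristic polynomial is χ_A(x) = (x + 2)^4*(x + 4), so the eigenvalues are known. The minimal polynomial is
  m_A(x) = Π_λ (x − λ)^{k_λ}
where k_λ is the size of the *largest* Jordan block for λ (equivalently, the smallest k with (A − λI)^k v = 0 for every generalised eigenvector v of λ).

  λ = -4: largest Jordan block has size 1, contributing (x + 4)
  λ = -2: largest Jordan block has size 3, contributing (x + 2)^3

So m_A(x) = (x + 2)^3*(x + 4) = x^4 + 10*x^3 + 36*x^2 + 56*x + 32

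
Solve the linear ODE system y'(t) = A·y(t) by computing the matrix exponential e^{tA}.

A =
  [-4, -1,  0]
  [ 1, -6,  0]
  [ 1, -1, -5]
e^{tA} =
  [t*exp(-5*t) + exp(-5*t), -t*exp(-5*t), 0]
  [t*exp(-5*t), -t*exp(-5*t) + exp(-5*t), 0]
  [t*exp(-5*t), -t*exp(-5*t), exp(-5*t)]

Strategy: write A = P · J · P⁻¹ where J is a Jordan canonical form, so e^{tA} = P · e^{tJ} · P⁻¹, and e^{tJ} can be computed block-by-block.

A has Jordan form
J =
  [-5,  1,  0]
  [ 0, -5,  0]
  [ 0,  0, -5]
(up to reordering of blocks).

Per-block formulas:
  For a 1×1 block at λ = -5: exp(t · [-5]) = [e^(-5t)].
  For a 2×2 Jordan block J_2(-5): exp(t · J_2(-5)) = e^(-5t)·(I + t·N), where N is the 2×2 nilpotent shift.

After assembling e^{tJ} and conjugating by P, we get:

e^{tA} =
  [t*exp(-5*t) + exp(-5*t), -t*exp(-5*t), 0]
  [t*exp(-5*t), -t*exp(-5*t) + exp(-5*t), 0]
  [t*exp(-5*t), -t*exp(-5*t), exp(-5*t)]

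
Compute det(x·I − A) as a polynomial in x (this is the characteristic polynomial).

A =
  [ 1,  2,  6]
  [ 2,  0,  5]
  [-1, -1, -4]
x^3 + 3*x^2 + 3*x + 1

Expanding det(x·I − A) (e.g. by cofactor expansion or by noting that A is similar to its Jordan form J, which has the same characteristic polynomial as A) gives
  χ_A(x) = x^3 + 3*x^2 + 3*x + 1
which factors as (x + 1)^3. The eigenvalues (with algebraic multiplicities) are λ = -1 with multiplicity 3.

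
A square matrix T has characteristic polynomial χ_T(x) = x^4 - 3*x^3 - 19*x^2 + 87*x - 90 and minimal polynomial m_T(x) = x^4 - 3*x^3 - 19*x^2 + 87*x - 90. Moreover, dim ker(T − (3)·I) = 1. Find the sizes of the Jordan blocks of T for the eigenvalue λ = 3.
Block sizes for λ = 3: [2]

Step 1 — from the characteristic polynomial, algebraic multiplicity of λ = 3 is 2. From dim ker(T − (3)·I) = 1, there are exactly 1 Jordan blocks for λ = 3.
Step 2 — from the minimal polynomial, the factor (x − 3)^2 tells us the largest block for λ = 3 has size 2.
Step 3 — with total size 2, 1 blocks, and largest block 2, the block sizes (in nonincreasing order) are [2].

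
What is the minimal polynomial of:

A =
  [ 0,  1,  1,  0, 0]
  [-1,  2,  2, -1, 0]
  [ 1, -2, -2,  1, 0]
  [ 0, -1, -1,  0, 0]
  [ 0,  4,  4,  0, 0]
x^2

The characteristic polynomial is χ_A(x) = x^5, so the eigenvalues are known. The minimal polynomial is
  m_A(x) = Π_λ (x − λ)^{k_λ}
where k_λ is the size of the *largest* Jordan block for λ (equivalently, the smallest k with (A − λI)^k v = 0 for every generalised eigenvector v of λ).

  λ = 0: largest Jordan block has size 2, contributing (x − 0)^2

So m_A(x) = x^2 = x^2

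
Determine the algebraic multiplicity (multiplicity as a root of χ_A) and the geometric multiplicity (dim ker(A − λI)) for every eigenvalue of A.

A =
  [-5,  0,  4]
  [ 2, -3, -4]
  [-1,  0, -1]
λ = -3: alg = 3, geom = 2

Step 1 — factor the characteristic polynomial to read off the algebraic multiplicities:
  χ_A(x) = (x + 3)^3

Step 2 — compute geometric multiplicities via the rank-nullity identity g(λ) = n − rank(A − λI):
  rank(A − (-3)·I) = 1, so dim ker(A − (-3)·I) = n − 1 = 2

Summary:
  λ = -3: algebraic multiplicity = 3, geometric multiplicity = 2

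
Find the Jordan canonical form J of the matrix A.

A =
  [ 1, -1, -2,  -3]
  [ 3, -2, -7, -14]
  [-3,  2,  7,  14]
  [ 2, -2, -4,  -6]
J_3(0) ⊕ J_1(0)

The characteristic polynomial is
  det(x·I − A) = x^4

Eigenvalues and multiplicities (the geometric multiplicity of λ is n − rank(A − λI), which equals the number of Jordan blocks for λ):
  λ = 0: algebraic multiplicity = 4, geometric multiplicity = 2

Determining the block sizes for each eigenvalue:
  λ = 0: with am = 4 and gm = 2, the partition is not yet determined (e.g. several partitions of 4 into 2 parts exist). Let N = A − (0)·I. Computing rank(N^1) = 2, rank(N^2) = 1, rank(N^3) = 0; the number of blocks of size ≥ j is rank(N^{j−1}) − rank(N^j), giving [2, 1, 1]. So we have 1 block(s) of size 3, 1 block(s) of size 1 → block sizes [3, 1]

Assembling the blocks gives a Jordan form
J =
  [0, 1, 0, 0]
  [0, 0, 1, 0]
  [0, 0, 0, 0]
  [0, 0, 0, 0]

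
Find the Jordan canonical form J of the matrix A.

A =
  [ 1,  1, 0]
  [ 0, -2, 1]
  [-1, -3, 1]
J_3(0)

The characteristic polynomial is
  det(x·I − A) = x^3

Eigenvalues and multiplicities (the geometric multiplicity of λ is n − rank(A − λI), which equals the number of Jordan blocks for λ):
  λ = 0: algebraic multiplicity = 3, geometric multiplicity = 1

Determining the block sizes for each eigenvalue:
  λ = 0: one block (gm = 1), so the single block has size am = 3 → block sizes [3]

Assembling the blocks gives a Jordan form
J =
  [0, 1, 0]
  [0, 0, 1]
  [0, 0, 0]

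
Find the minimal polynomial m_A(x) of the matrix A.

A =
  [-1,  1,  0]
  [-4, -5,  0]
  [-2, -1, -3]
x^2 + 6*x + 9

The characteristic polynomial is χ_A(x) = (x + 3)^3, so the eigenvalues are known. The minimal polynomial is
  m_A(x) = Π_λ (x − λ)^{k_λ}
where k_λ is the size of the *largest* Jordan block for λ (equivalently, the smallest k with (A − λI)^k v = 0 for every generalised eigenvector v of λ).

  λ = -3: largest Jordan block has size 2, contributing (x + 3)^2

So m_A(x) = (x + 3)^2 = x^2 + 6*x + 9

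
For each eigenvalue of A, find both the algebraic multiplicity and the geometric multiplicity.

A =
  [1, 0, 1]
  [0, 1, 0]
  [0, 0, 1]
λ = 1: alg = 3, geom = 2

Step 1 — factor the characteristic polynomial to read off the algebraic multiplicities:
  χ_A(x) = (x - 1)^3

Step 2 — compute geometric multiplicities via the rank-nullity identity g(λ) = n − rank(A − λI):
  rank(A − (1)·I) = 1, so dim ker(A − (1)·I) = n − 1 = 2

Summary:
  λ = 1: algebraic multiplicity = 3, geometric multiplicity = 2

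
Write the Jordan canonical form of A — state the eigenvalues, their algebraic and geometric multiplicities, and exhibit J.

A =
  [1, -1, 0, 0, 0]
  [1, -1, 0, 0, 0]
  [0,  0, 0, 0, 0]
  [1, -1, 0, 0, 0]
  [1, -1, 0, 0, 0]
J_2(0) ⊕ J_1(0) ⊕ J_1(0) ⊕ J_1(0)

The characteristic polynomial is
  det(x·I − A) = x^5

Eigenvalues and multiplicities (the geometric multiplicity of λ is n − rank(A − λI), which equals the number of Jordan blocks for λ):
  λ = 0: algebraic multiplicity = 5, geometric multiplicity = 4

Determining the block sizes for each eigenvalue:
  λ = 0: 4 blocks summing to 5 forces exactly one block of size 2 and the rest size 1 → block sizes [2, 1, 1, 1]

Assembling the blocks gives a Jordan form
J =
  [0, 1, 0, 0, 0]
  [0, 0, 0, 0, 0]
  [0, 0, 0, 0, 0]
  [0, 0, 0, 0, 0]
  [0, 0, 0, 0, 0]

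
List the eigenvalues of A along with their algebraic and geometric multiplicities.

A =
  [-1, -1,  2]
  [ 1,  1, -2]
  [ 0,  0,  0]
λ = 0: alg = 3, geom = 2

Step 1 — factor the characteristic polynomial to read off the algebraic multiplicities:
  χ_A(x) = x^3

Step 2 — compute geometric multiplicities via the rank-nullity identity g(λ) = n − rank(A − λI):
  rank(A − (0)·I) = 1, so dim ker(A − (0)·I) = n − 1 = 2

Summary:
  λ = 0: algebraic multiplicity = 3, geometric multiplicity = 2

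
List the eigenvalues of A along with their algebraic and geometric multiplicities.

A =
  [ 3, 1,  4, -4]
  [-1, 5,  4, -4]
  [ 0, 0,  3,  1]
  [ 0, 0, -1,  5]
λ = 4: alg = 4, geom = 2

Step 1 — factor the characteristic polynomial to read off the algebraic multiplicities:
  χ_A(x) = (x - 4)^4

Step 2 — compute geometric multiplicities via the rank-nullity identity g(λ) = n − rank(A − λI):
  rank(A − (4)·I) = 2, so dim ker(A − (4)·I) = n − 2 = 2

Summary:
  λ = 4: algebraic multiplicity = 4, geometric multiplicity = 2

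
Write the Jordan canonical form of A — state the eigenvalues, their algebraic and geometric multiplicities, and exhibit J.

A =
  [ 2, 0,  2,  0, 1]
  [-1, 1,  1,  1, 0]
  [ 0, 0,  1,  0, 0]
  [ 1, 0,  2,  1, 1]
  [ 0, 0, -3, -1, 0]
J_3(1) ⊕ J_1(1) ⊕ J_1(1)

The characteristic polynomial is
  det(x·I − A) = x^5 - 5*x^4 + 10*x^3 - 10*x^2 + 5*x - 1 = (x - 1)^5

Eigenvalues and multiplicities (the geometric multiplicity of λ is n − rank(A − λI), which equals the number of Jordan blocks for λ):
  λ = 1: algebraic multiplicity = 5, geometric multiplicity = 3

Determining the block sizes for each eigenvalue:
  λ = 1: with am = 5 and gm = 3, the partition is not yet determined (e.g. several partitions of 5 into 3 parts exist). Let N = A − (1)·I. Computing rank(N^1) = 2, rank(N^2) = 1, rank(N^3) = 0; the number of blocks of size ≥ j is rank(N^{j−1}) − rank(N^j), giving [3, 1, 1]. So we have 1 block(s) of size 3, 2 block(s) of size 1 → block sizes [3, 1, 1]

Assembling the blocks gives a Jordan form
J =
  [1, 1, 0, 0, 0]
  [0, 1, 1, 0, 0]
  [0, 0, 1, 0, 0]
  [0, 0, 0, 1, 0]
  [0, 0, 0, 0, 1]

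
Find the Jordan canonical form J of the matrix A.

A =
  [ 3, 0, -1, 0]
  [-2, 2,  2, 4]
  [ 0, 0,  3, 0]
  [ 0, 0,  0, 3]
J_1(2) ⊕ J_2(3) ⊕ J_1(3)

The characteristic polynomial is
  det(x·I − A) = x^4 - 11*x^3 + 45*x^2 - 81*x + 54 = (x - 3)^3*(x - 2)

Eigenvalues and multiplicities (the geometric multiplicity of λ is n − rank(A − λI), which equals the number of Jordan blocks for λ):
  λ = 2: algebraic multiplicity = 1, geometric multiplicity = 1
  λ = 3: algebraic multiplicity = 3, geometric multiplicity = 2

Determining the block sizes for each eigenvalue:
  λ = 2: one block (gm = 1), so the single block has size am = 1 → block sizes [1]
  λ = 3: 2 blocks summing to 3 forces exactly one block of size 2 and the rest size 1 → block sizes [2, 1]

Assembling the blocks gives a Jordan form
J =
  [2, 0, 0, 0]
  [0, 3, 1, 0]
  [0, 0, 3, 0]
  [0, 0, 0, 3]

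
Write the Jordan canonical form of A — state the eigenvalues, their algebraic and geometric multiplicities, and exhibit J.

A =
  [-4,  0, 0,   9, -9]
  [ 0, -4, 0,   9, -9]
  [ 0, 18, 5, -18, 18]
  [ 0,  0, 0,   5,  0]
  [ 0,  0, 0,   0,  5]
J_1(-4) ⊕ J_1(-4) ⊕ J_1(5) ⊕ J_1(5) ⊕ J_1(5)

The characteristic polynomial is
  det(x·I − A) = x^5 - 7*x^4 - 29*x^3 + 235*x^2 + 200*x - 2000 = (x - 5)^3*(x + 4)^2

Eigenvalues and multiplicities (the geometric multiplicity of λ is n − rank(A − λI), which equals the number of Jordan blocks for λ):
  λ = -4: algebraic multiplicity = 2, geometric multiplicity = 2
  λ = 5: algebraic multiplicity = 3, geometric multiplicity = 3

Determining the block sizes for each eigenvalue:
  λ = -4: gm = am = 2, so every block has size 1 → block sizes [1, 1]
  λ = 5: gm = am = 3, so every block has size 1 → block sizes [1, 1, 1]

Assembling the blocks gives a Jordan form
J =
  [-4,  0, 0, 0, 0]
  [ 0, -4, 0, 0, 0]
  [ 0,  0, 5, 0, 0]
  [ 0,  0, 0, 5, 0]
  [ 0,  0, 0, 0, 5]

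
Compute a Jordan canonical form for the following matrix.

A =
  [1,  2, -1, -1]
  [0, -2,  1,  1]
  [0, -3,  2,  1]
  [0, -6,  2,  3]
J_3(1) ⊕ J_1(1)

The characteristic polynomial is
  det(x·I − A) = x^4 - 4*x^3 + 6*x^2 - 4*x + 1 = (x - 1)^4

Eigenvalues and multiplicities (the geometric multiplicity of λ is n − rank(A − λI), which equals the number of Jordan blocks for λ):
  λ = 1: algebraic multiplicity = 4, geometric multiplicity = 2

Determining the block sizes for each eigenvalue:
  λ = 1: with am = 4 and gm = 2, the partition is not yet determined (e.g. several partitions of 4 into 2 parts exist). Let N = A − (1)·I. Computing rank(N^1) = 2, rank(N^2) = 1, rank(N^3) = 0; the number of blocks of size ≥ j is rank(N^{j−1}) − rank(N^j), giving [2, 1, 1]. So we have 1 block(s) of size 3, 1 block(s) of size 1 → block sizes [3, 1]

Assembling the blocks gives a Jordan form
J =
  [1, 1, 0, 0]
  [0, 1, 1, 0]
  [0, 0, 1, 0]
  [0, 0, 0, 1]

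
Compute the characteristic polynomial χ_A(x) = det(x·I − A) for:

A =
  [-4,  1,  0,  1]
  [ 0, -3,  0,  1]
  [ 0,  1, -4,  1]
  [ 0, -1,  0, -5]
x^4 + 16*x^3 + 96*x^2 + 256*x + 256

Expanding det(x·I − A) (e.g. by cofactor expansion or by noting that A is similar to its Jordan form J, which has the same characteristic polynomial as A) gives
  χ_A(x) = x^4 + 16*x^3 + 96*x^2 + 256*x + 256
which factors as (x + 4)^4. The eigenvalues (with algebraic multiplicities) are λ = -4 with multiplicity 4.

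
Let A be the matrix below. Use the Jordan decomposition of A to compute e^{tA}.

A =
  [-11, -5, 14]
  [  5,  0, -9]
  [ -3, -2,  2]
e^{tA} =
  [-3*t^2*exp(-3*t)/2 - 8*t*exp(-3*t) + exp(-3*t), -3*t^2*exp(-3*t)/2 - 5*t*exp(-3*t), 3*t^2*exp(-3*t)/2 + 14*t*exp(-3*t)]
  [t^2*exp(-3*t) + 5*t*exp(-3*t), t^2*exp(-3*t) + 3*t*exp(-3*t) + exp(-3*t), -t^2*exp(-3*t) - 9*t*exp(-3*t)]
  [-t^2*exp(-3*t)/2 - 3*t*exp(-3*t), -t^2*exp(-3*t)/2 - 2*t*exp(-3*t), t^2*exp(-3*t)/2 + 5*t*exp(-3*t) + exp(-3*t)]

Strategy: write A = P · J · P⁻¹ where J is a Jordan canonical form, so e^{tA} = P · e^{tJ} · P⁻¹, and e^{tJ} can be computed block-by-block.

A has Jordan form
J =
  [-3,  1,  0]
  [ 0, -3,  1]
  [ 0,  0, -3]
(up to reordering of blocks).

Per-block formulas:
  For a 3×3 Jordan block J_3(-3): exp(t · J_3(-3)) = e^(-3t)·(I + t·N + (t^2/2)·N^2), where N is the 3×3 nilpotent shift.

After assembling e^{tJ} and conjugating by P, we get:

e^{tA} =
  [-3*t^2*exp(-3*t)/2 - 8*t*exp(-3*t) + exp(-3*t), -3*t^2*exp(-3*t)/2 - 5*t*exp(-3*t), 3*t^2*exp(-3*t)/2 + 14*t*exp(-3*t)]
  [t^2*exp(-3*t) + 5*t*exp(-3*t), t^2*exp(-3*t) + 3*t*exp(-3*t) + exp(-3*t), -t^2*exp(-3*t) - 9*t*exp(-3*t)]
  [-t^2*exp(-3*t)/2 - 3*t*exp(-3*t), -t^2*exp(-3*t)/2 - 2*t*exp(-3*t), t^2*exp(-3*t)/2 + 5*t*exp(-3*t) + exp(-3*t)]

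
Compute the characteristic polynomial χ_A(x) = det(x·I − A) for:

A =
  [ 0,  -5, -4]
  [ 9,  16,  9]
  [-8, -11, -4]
x^3 - 12*x^2 + 48*x - 64

Expanding det(x·I − A) (e.g. by cofactor expansion or by noting that A is similar to its Jordan form J, which has the same characteristic polynomial as A) gives
  χ_A(x) = x^3 - 12*x^2 + 48*x - 64
which factors as (x - 4)^3. The eigenvalues (with algebraic multiplicities) are λ = 4 with multiplicity 3.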